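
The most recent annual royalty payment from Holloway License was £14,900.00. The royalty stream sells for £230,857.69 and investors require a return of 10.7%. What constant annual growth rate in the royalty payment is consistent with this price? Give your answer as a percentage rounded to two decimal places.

3.99%

P = D₀(1+g)/(r−g) ⇒ P(r−g) = D₀(1+g) ⇒ g(P+D₀) = P·r − D₀
g = (P·r − D₀)/(P + D₀) = (£230,857.69×0.107 − £14,900.00) / (£230,857.69 + £14,900.00) = 0.039884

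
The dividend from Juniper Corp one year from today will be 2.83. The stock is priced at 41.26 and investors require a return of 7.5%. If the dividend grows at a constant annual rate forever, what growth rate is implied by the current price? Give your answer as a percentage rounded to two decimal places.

0.64%

P = D₁/(r−g) ⇒ g = r − D₁/P = 0.075 − 2.83/41.26 = 0.006411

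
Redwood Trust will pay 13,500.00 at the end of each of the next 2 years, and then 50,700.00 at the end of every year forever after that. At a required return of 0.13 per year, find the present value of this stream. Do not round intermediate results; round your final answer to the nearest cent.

327946.59

PV of 2-year annuity: 13,500.00 × [1 − (1+0.13)^−2] / 0.13 = 22519.38288
Perpetuity value at year 2: 50,700.00 / 0.13 = 390000.00000
PV of perpetuity: 390000.00000 / (1+0.13)^2 = 305427.20652
Total PV = 22519.38288 + 305427.20652 = 327946.58940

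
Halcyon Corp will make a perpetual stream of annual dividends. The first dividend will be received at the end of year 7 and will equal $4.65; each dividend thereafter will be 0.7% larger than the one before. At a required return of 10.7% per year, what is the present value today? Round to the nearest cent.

Value at end of year 6: C₁ / (r − g) = $4.65 / (0.107 − 0.007) = $46.5000
Discount to today: PV = $46.5000 / (1 + 0.107)^6 = $46.5000 / 1.840288 = $25.27

$25.27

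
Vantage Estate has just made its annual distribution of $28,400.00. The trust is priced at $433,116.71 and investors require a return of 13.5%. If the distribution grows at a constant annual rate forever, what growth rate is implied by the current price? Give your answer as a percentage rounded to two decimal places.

6.52%

P = D₀(1+g)/(r−g) ⇒ P(r−g) = D₀(1+g) ⇒ g(P+D₀) = P·r − D₀
g = (P·r − D₀)/(P + D₀) = ($433,116.71×0.135 − $28,400.00) / ($433,116.71 + $28,400.00) = 0.065156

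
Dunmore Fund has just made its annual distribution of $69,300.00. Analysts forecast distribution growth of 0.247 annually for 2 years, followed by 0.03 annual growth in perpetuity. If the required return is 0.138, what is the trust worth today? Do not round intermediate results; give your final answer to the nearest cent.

D_1 = 86417.10000
D_2 = 107762.12370
Terminal value at year 2: TV = D_2×(1+g_2)/(r−g_2) = 110994.98741/0.108 = 1027731.36492
P_0 = D_1/(1+r)^1 + D_2/(1+r)^2 + TV/(1+r)^2
    = 75937.69772 + 83211.16788 + 793587.99000 = 952736.85559

$952736.86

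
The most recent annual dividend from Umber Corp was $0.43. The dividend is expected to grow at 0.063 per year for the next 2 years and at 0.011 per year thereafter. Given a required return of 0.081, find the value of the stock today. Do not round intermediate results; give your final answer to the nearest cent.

D_1 = 0.45709
D_2 = 0.48589
Terminal value at year 2: TV = D_2×(1+g_2)/(r−g_2) = 0.49123/0.07 = 7.01759
P_0 = D_1/(1+r)^1 + D_2/(1+r)^2 + TV/(1+r)^2
    = 0.42284 + 0.41580 + 6.00533 = 6.84397

$6.84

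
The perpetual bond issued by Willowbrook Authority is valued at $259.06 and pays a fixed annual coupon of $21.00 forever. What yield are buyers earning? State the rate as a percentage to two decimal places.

P = C/r ⇒ r = C/P = $21.00/$259.06 = 0.081062

8.11%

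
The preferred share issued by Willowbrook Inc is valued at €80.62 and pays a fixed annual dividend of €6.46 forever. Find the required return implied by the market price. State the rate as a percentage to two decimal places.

P = C/r ⇒ r = C/P = €6.46/€80.62 = 0.080129

8.01%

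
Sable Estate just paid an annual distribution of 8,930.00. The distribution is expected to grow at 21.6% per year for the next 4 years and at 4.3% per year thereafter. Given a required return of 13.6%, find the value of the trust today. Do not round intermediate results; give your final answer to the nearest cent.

173951.68

D_1 = 10858.88000
D_2 = 13204.39808
D_3 = 16056.54807
D_4 = 19524.76245
Terminal value at year 4: TV = D_4×(1+g_2)/(r−g_2) = 20364.32723/0.093 = 218971.26057
P_0 = D_1/(1+r)^1 + D_2/(1+r)^2 + D_3/(1+r)^3 + D_4/(1+r)^4 + TV/(1+r)^4
    = 9558.87324 + 10232.03333 + 10952.59905 + 11723.90885 + 131484.26803 = 173951.68250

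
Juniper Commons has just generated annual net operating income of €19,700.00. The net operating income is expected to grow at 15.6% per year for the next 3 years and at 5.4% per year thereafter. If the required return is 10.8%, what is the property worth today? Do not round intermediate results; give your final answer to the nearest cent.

D_1 = 22773.20000
D_2 = 26325.81920
D_3 = 30432.64700
Terminal value at year 3: TV = D_3×(1+g_2)/(r−g_2) = 32076.00993/0.054 = 594000.18394
P_0 = D_1/(1+r)^1 + D_2/(1+r)^2 + D_3/(1+r)^3 + TV/(1+r)^3
    = 20553.42960 + 21443.83089 + 22372.80551 + 436684.01863 = 501054.08463

€501054.08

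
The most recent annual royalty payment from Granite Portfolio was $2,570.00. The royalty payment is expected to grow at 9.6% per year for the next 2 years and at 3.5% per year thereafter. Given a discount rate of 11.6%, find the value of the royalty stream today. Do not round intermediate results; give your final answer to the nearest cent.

$36675.07

D_1 = 2816.72000
D_2 = 3087.12512
Terminal value at year 2: TV = D_2×(1+g_2)/(r−g_2) = 3195.17450/0.081 = 39446.59876
P_0 = D_1/(1+r)^1 + D_2/(1+r)^2 + TV/(1+r)^2
    = 2523.94265 + 2478.71071 + 31672.41457 = 36675.06792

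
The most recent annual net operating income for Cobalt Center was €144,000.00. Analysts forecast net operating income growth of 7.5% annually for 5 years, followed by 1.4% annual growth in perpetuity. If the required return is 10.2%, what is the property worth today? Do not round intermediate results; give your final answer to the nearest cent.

D_1 = 154800.00000
D_2 = 166410.00000
D_3 = 178890.75000
D_4 = 192307.55625
D_5 = 206730.62297
Terminal value at year 5: TV = D_5×(1+g_2)/(r−g_2) = 209624.85169/0.088 = 2382100.58739
P_0 = D_1/(1+r)^1 + D_2/(1+r)^2 + D_3/(1+r)^3 + D_4/(1+r)^4 + D_5/(1+r)^5 + TV/(1+r)^5
    = 140471.86933 + 137030.18106 + 133672.81728 + 130397.71195 + 127202.84968 + 1465723.74521 = 2134499.17451

€2134499.17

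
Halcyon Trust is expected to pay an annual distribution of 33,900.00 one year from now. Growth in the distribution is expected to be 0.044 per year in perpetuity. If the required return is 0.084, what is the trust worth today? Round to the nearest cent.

Growing perpetuity: P = D₁ / (r − g) = 33,900.0000 / (0.084 − 0.044) = 847,500.00

847500.00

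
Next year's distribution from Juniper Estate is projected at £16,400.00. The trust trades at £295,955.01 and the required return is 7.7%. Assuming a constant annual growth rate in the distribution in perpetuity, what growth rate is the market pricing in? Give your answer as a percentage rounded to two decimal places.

2.16%

P = D₁/(r−g) ⇒ g = r − D₁/P = 0.077 − £16,400.00/£295,955.01 = 0.021586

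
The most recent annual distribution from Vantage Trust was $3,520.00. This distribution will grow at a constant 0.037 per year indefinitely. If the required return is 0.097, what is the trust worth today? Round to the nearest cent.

$60837.33

D₁ = D₀ × (1 + g) = $3,520.00 × 1.037 = $3,650.2400
Growing perpetuity: P = D₁ / (r − g) = $3,650.2400 / (0.097 − 0.037) = $60,837.33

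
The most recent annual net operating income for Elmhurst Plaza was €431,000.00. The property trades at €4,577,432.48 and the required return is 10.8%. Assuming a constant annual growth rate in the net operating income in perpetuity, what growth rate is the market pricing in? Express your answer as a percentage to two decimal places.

1.27%

P = D₀(1+g)/(r−g) ⇒ P(r−g) = D₀(1+g) ⇒ g(P+D₀) = P·r − D₀
g = (P·r − D₀)/(P + D₀) = (€4,577,432.48×0.108 − €431,000.00) / (€4,577,432.48 + €431,000.00) = 0.012651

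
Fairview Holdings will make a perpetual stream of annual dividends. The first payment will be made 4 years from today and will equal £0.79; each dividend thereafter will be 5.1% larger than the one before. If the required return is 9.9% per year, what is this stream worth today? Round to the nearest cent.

Value at end of year 3: C₁ / (r − g) = £0.79 / (0.099 − 0.051) = £16.4583
Discount to today: PV = £16.4583 / (1 + 0.099)^3 = £16.4583 / 1.327373 = £12.40

£12.40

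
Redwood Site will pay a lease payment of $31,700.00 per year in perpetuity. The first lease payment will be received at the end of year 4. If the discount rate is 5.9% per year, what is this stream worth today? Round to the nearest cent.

Value at end of year 3: C / r = $31,700.00 / 0.059 = $537,288.1356
Discount to today: PV = $537,288.1356 / (1 + 0.059)^3 = $537,288.1356 / 1.187648 = $452,396.64

$452396.64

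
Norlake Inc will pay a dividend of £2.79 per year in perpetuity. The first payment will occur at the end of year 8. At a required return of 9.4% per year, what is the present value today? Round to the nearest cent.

£15.83

Value at end of year 7: C / r = £2.79 / 0.094 = £29.6809
Discount to today: PV = £29.6809 / (1 + 0.094)^7 = £29.6809 / 1.875518 = £15.83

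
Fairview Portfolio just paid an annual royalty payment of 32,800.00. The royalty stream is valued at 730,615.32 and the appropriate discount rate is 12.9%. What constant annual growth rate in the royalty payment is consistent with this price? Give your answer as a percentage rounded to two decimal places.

8.05%

P = D₀(1+g)/(r−g) ⇒ P(r−g) = D₀(1+g) ⇒ g(P+D₀) = P·r − D₀
g = (P·r − D₀)/(P + D₀) = (730,615.32×0.129 − 32,800.00) / (730,615.32 + 32,800.00) = 0.080493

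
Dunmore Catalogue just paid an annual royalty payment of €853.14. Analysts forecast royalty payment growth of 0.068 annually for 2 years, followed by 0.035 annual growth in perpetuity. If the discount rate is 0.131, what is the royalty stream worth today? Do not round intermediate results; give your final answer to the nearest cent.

D_1 = 911.15352
D_2 = 973.11196
Terminal value at year 2: TV = D_2×(1+g_2)/(r−g_2) = 1007.17088/0.096 = 10491.36331
P_0 = D_1/(1+r)^1 + D_2/(1+r)^2 + TV/(1+r)^2
    = 805.61761 + 760.74236 + 8201.75358 = 9768.11355

€9768.11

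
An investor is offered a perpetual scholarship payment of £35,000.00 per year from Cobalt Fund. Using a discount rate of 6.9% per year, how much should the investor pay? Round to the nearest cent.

Level perpetuity: PV = C / r = £35,000.00 / 0.069 = £507,246.38

£507246.38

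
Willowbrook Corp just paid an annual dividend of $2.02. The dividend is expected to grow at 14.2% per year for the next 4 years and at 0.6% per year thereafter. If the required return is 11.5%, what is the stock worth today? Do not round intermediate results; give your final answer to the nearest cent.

D_1 = 2.30684
D_2 = 2.63441
D_3 = 3.00850
D_4 = 3.43570
Terminal value at year 4: TV = D_4×(1+g_2)/(r−g_2) = 3.45632/0.109 = 31.70934
P_0 = D_1/(1+r)^1 + D_2/(1+r)^2 + D_3/(1+r)^3 + D_4/(1+r)^4 + TV/(1+r)^4
    = 2.06891 + 2.11901 + 2.17033 + 2.22288 + 20.51577 = 29.09691

$29.10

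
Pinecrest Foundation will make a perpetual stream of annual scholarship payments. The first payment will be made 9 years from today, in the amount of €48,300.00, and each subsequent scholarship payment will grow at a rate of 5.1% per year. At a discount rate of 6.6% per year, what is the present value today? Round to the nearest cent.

Value at end of year 8: C₁ / (r − g) = €48,300.00 / (0.066 − 0.051) = €3,220,000.0000
Discount to today: PV = €3,220,000.0000 / (1 + 0.066)^8 = €3,220,000.0000 / 1.667468 = €1,931,070.97

€1931070.97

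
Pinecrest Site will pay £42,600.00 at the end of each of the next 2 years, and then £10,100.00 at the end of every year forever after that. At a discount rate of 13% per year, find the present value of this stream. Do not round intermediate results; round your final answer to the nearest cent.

PV of 2-year annuity: £42,600.00 × [1 − (1+0.13)^−2] / 0.13 = 71061.16376
Perpetuity value at year 2: £10,100.00 / 0.13 = 77692.30769
PV of perpetuity: 77692.30769 / (1+0.13)^2 = 60844.47309
Total PV = 71061.16376 + 60844.47309 = 131905.63685

£131905.64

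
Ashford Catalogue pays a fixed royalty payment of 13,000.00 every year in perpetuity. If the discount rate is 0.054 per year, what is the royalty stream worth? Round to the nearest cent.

Level perpetuity: PV = C / r = 13,000.00 / 0.054 = 240,740.74

240740.74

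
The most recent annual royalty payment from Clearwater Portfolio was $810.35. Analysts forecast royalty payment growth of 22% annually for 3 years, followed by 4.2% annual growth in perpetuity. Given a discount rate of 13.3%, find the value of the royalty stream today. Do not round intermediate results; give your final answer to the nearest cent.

D_1 = 988.62700
D_2 = 1206.12494
D_3 = 1471.47243
Terminal value at year 3: TV = D_3×(1+g_2)/(r−g_2) = 1533.27427/0.091 = 16849.16779
P_0 = D_1/(1+r)^1 + D_2/(1+r)^2 + D_3/(1+r)^3 + TV/(1+r)^3
    = 872.57458 + 939.57722 + 1011.72481 + 11584.80493 = 14408.68154

$14408.68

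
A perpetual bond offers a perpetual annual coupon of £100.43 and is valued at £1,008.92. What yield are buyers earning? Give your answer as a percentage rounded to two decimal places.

P = C/r ⇒ r = C/P = £100.43/£1,008.92 = 0.099542

9.95%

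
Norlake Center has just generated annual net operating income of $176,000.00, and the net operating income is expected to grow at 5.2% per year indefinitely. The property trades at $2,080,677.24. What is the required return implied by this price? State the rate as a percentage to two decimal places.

D₁ = $176,000.00 × 1.052 = $185,152.0000
P = D₁/(r − g) ⇒ r = D₁/P + g = $185,152.0000/$2,080,677.24 + 0.052 = 0.088986 + 0.052 = 0.140986

14.10%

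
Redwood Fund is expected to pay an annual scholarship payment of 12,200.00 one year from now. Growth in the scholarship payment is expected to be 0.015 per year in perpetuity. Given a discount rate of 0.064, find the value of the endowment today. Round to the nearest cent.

Growing perpetuity: P = D₁ / (r − g) = 12,200.0000 / (0.064 − 0.015) = 248,979.59

248979.59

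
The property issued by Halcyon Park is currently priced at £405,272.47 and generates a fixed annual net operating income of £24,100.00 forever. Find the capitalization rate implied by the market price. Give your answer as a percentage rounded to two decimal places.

P = C/r ⇒ r = C/P = £24,100.00/£405,272.47 = 0.059466

5.95%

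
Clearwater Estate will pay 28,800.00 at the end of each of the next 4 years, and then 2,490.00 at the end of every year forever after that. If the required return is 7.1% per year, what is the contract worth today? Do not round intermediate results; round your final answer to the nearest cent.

PV of 4-year annuity: 28,800.00 × [1 − (1+0.071)^−4] / 0.071 = 97331.86412
Perpetuity value at year 4: 2,490.00 / 0.071 = 35070.42254
PV of perpetuity: 35070.42254 / (1+0.071)^4 = 26655.27178
Total PV = 97331.86412 + 26655.27178 = 123987.13590

123987.14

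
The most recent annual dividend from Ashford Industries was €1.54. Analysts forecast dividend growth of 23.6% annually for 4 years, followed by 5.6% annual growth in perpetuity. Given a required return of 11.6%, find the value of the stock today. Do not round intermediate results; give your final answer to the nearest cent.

D_1 = 1.90344
D_2 = 2.35265
D_3 = 2.90788
D_4 = 3.59414
Terminal value at year 4: TV = D_4×(1+g_2)/(r−g_2) = 3.79541/0.06 = 63.25681
P_0 = D_1/(1+r)^1 + D_2/(1+r)^2 + D_3/(1+r)^3 + D_4/(1+r)^4 + TV/(1+r)^4
    = 1.70559 + 1.88899 + 2.09211 + 2.31706 + 40.78031 = 48.78406

€48.78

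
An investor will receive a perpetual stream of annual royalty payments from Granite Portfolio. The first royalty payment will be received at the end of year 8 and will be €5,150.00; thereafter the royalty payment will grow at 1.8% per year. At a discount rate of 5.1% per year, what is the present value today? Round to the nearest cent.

Value at end of year 7: C₁ / (r − g) = €5,150.00 / (0.051 − 0.018) = €156,060.6061
Discount to today: PV = €156,060.6061 / (1 + 0.051)^7 = €156,060.6061 / 1.416508 = €110,172.77

€110172.77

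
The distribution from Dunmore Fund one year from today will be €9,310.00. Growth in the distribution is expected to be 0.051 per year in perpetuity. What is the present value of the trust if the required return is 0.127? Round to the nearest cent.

Growing perpetuity: P = D₁ / (r − g) = €9,310.0000 / (0.127 − 0.051) = €122,500.00

€122500.00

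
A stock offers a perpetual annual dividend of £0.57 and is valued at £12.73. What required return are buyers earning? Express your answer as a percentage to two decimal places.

4.48%

P = C/r ⇒ r = C/P = £0.57/£12.73 = 0.044776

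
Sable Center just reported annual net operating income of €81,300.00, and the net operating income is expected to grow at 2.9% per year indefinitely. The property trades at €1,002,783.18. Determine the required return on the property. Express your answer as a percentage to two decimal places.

11.24%

D₁ = €81,300.00 × 1.029 = €83,657.7000
P = D₁/(r − g) ⇒ r = D₁/P + g = €83,657.7000/€1,002,783.18 + 0.029 = 0.083426 + 0.029 = 0.112426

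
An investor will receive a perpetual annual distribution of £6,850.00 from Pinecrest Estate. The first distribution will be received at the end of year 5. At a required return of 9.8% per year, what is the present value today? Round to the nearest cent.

£48090.04

Value at end of year 4: C / r = £6,850.00 / 0.098 = £69,897.9592
Discount to today: PV = £69,897.9592 / (1 + 0.098)^4 = £69,897.9592 / 1.453481 = £48,090.04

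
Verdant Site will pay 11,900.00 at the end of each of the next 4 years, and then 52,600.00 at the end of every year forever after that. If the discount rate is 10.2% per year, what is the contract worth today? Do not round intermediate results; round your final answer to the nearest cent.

PV of 4-year annuity: 11,900.00 × [1 − (1+0.102)^−4] / 0.102 = 37558.66545
Perpetuity value at year 4: 52,600.00 / 0.102 = 515686.27451
PV of perpetuity: 515686.27451 / (1+0.102)^4 = 349670.66086
Total PV = 37558.66545 + 349670.66086 = 387229.32630

387229.33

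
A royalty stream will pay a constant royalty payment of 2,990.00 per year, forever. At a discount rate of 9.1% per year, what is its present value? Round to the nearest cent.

32857.14

Level perpetuity: PV = C / r = 2,990.00 / 0.091 = 32,857.14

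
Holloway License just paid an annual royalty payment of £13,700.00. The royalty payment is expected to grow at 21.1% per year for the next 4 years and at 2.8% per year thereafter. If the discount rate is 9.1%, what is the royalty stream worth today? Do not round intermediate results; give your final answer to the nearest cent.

D_1 = 16590.70000
D_2 = 20091.33770
D_3 = 24330.60995
D_4 = 29464.36866
Terminal value at year 4: TV = D_4×(1+g_2)/(r−g_2) = 30289.37098/0.063 = 480783.66631
P_0 = D_1/(1+r)^1 + D_2/(1+r)^2 + D_3/(1+r)^3 + D_4/(1+r)^4 + TV/(1+r)^4
    = 15206.87443 + 16879.49123 + 18736.08055 + 20796.87768 + 339352.22621 = 410971.55009

£410971.55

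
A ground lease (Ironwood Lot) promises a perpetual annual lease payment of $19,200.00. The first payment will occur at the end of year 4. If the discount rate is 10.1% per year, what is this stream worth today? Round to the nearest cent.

$142435.39

Value at end of year 3: C / r = $19,200.00 / 0.101 = $190,099.0099
Discount to today: PV = $190,099.0099 / (1 + 0.101)^3 = $190,099.0099 / 1.334633 = $142,435.39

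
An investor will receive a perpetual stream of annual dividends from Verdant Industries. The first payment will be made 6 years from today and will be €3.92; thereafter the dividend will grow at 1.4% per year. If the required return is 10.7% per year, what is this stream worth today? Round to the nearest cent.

€25.36

Value at end of year 5: C₁ / (r − g) = €3.92 / (0.107 − 0.014) = €42.1505
Discount to today: PV = €42.1505 / (1 + 0.107)^5 = €42.1505 / 1.662410 = €25.36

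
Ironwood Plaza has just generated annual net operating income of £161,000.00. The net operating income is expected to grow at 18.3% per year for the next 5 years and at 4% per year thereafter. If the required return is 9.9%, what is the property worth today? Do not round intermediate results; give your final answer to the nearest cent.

D_1 = 190463.00000
D_2 = 225317.72900
D_3 = 266550.87341
D_4 = 315329.68324
D_5 = 373035.01527
Terminal value at year 5: TV = D_5×(1+g_2)/(r−g_2) = 387956.41588/0.059 = 6575532.47262
P_0 = D_1/(1+r)^1 + D_2/(1+r)^2 + D_3/(1+r)^3 + D_4/(1+r)^4 + D_5/(1+r)^5 + TV/(1+r)^5
    = 173305.73248 + 186552.03051 + 200810.78443 + 216159.37942 + 232681.11543 + 4101497.62788 = 5111006.67015

£5111006.67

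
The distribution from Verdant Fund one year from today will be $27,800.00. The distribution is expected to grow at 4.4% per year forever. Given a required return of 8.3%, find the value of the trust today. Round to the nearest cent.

Growing perpetuity: P = D₁ / (r − g) = $27,800.0000 / (0.083 − 0.044) = $712,820.51

$712820.51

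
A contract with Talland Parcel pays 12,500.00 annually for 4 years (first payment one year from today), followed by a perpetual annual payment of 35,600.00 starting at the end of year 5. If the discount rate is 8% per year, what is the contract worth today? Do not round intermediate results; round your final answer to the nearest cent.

368489.87

PV of 4-year annuity: 12,500.00 × [1 − (1+0.08)^−4] / 0.08 = 41401.58550
Perpetuity value at year 4: 35,600.00 / 0.08 = 445000.00000
PV of perpetuity: 445000.00000 / (1+0.08)^4 = 327088.28449
Total PV = 41401.58550 + 327088.28449 = 368489.86999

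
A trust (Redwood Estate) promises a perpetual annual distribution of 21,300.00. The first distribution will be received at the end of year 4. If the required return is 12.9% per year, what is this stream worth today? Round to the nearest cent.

Value at end of year 3: C / r = 21,300.00 / 0.129 = 165,116.2791
Discount to today: PV = 165,116.2791 / (1 + 0.129)^3 = 165,116.2791 / 1.439070 = 114,738.21

114738.21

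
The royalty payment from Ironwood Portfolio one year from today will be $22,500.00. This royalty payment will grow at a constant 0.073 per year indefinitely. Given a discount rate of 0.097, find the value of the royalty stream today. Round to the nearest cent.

$937500.00

Growing perpetuity: P = D₁ / (r − g) = $22,500.0000 / (0.097 − 0.073) = $937,500.00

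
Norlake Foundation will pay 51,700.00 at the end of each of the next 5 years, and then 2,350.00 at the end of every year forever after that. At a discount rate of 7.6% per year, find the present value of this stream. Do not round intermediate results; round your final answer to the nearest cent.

230056.19

PV of 5-year annuity: 51,700.00 × [1 − (1+0.076)^−5] / 0.076 = 208617.76758
Perpetuity value at year 5: 2,350.00 / 0.076 = 30921.05263
PV of perpetuity: 30921.05263 / (1+0.076)^5 = 21438.42683
Total PV = 208617.76758 + 21438.42683 = 230056.19442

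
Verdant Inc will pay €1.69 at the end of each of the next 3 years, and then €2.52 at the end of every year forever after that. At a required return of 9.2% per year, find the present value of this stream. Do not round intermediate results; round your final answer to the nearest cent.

€25.30

PV of 3-year annuity: €1.69 × [1 − (1+0.092)^−3] / 0.092 = 4.26269
Perpetuity value at year 3: €2.52 / 0.092 = 27.39130
PV of perpetuity: 27.39130 / (1+0.092)^3 = 21.03511
Total PV = 4.26269 + 21.03511 = 25.29780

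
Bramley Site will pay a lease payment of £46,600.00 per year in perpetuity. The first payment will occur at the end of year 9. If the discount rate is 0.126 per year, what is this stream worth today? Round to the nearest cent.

£143122.61

Value at end of year 8: C / r = £46,600.00 / 0.126 = £369,841.2698
Discount to today: PV = £369,841.2698 / (1 + 0.126)^8 = £369,841.2698 / 2.584087 = £143,122.61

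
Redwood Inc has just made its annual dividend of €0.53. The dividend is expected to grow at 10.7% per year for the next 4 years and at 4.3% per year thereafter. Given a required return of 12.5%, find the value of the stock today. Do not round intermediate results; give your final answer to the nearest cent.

D_1 = 0.58671
D_2 = 0.64949
D_3 = 0.71898
D_4 = 0.79591
Terminal value at year 4: TV = D_4×(1+g_2)/(r−g_2) = 0.83014/0.082 = 10.12364
P_0 = D_1/(1+r)^1 + D_2/(1+r)^2 + D_3/(1+r)^3 + D_4/(1+r)^4 + TV/(1+r)^4
    = 0.52152 + 0.51318 + 0.50496 + 0.49689 + 6.32014 = 8.35669

€8.36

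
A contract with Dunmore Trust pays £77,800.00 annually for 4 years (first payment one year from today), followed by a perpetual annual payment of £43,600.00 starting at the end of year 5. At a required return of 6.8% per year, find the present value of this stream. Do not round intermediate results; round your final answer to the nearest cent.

£757544.06

PV of 4-year annuity: £77,800.00 × [1 − (1+0.068)^−4] / 0.068 = 264719.24221
Perpetuity value at year 4: £43,600.00 / 0.068 = 641176.47059
PV of perpetuity: 641176.47059 / (1+0.068)^4 = 492824.81300
Total PV = 264719.24221 + 492824.81300 = 757544.05521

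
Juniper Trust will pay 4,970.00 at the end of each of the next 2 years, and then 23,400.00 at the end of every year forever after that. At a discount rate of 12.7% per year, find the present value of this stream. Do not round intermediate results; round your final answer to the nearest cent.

153388.48

PV of 2-year annuity: 4,970.00 × [1 − (1+0.127)^−2] / 0.127 = 8322.92625
Perpetuity value at year 2: 23,400.00 / 0.127 = 184251.96850
PV of perpetuity: 184251.96850 / (1+0.127)^2 = 145065.55516
Total PV = 8322.92625 + 145065.55516 = 153388.48141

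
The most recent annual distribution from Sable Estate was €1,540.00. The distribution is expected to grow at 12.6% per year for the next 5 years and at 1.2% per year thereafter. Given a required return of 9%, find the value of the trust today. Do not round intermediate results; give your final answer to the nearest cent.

€32002.69

D_1 = 1734.04000
D_2 = 1952.52904
D_3 = 2198.54770
D_4 = 2475.56471
D_5 = 2787.48586
Terminal value at year 5: TV = D_5×(1+g_2)/(r−g_2) = 2820.93569/0.078 = 36165.84222
P_0 = D_1/(1+r)^1 + D_2/(1+r)^2 + D_3/(1+r)^3 + D_4/(1+r)^4 + D_5/(1+r)^5 + TV/(1+r)^5
    = 1590.86239 + 1643.40463 + 1697.68221 + 1753.75245 + 1811.67455 + 23505.31597 = 32002.69220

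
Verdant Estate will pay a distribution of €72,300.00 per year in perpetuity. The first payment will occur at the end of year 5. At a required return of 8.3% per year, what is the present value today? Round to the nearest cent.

€633207.98

Value at end of year 4: C / r = €72,300.00 / 0.083 = €871,084.3373
Discount to today: PV = €871,084.3373 / (1 + 0.083)^4 = €871,084.3373 / 1.375669 = €633,207.98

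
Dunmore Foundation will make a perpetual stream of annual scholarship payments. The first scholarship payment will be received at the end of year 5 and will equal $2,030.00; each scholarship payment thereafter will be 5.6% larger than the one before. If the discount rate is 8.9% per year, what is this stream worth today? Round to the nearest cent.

Value at end of year 4: C₁ / (r − g) = $2,030.00 / (0.089 − 0.056) = $61,515.1515
Discount to today: PV = $61,515.1515 / (1 + 0.089)^4 = $61,515.1515 / 1.406409 = $43,739.17

$43739.17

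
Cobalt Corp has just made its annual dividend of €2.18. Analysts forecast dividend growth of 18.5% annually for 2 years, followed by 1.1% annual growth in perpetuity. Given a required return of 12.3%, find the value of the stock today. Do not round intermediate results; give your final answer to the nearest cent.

€26.64

D_1 = 2.58330
D_2 = 3.06121
Terminal value at year 2: TV = D_2×(1+g_2)/(r−g_2) = 3.09488/0.112 = 27.63289
P_0 = D_1/(1+r)^1 + D_2/(1+r)^2 + TV/(1+r)^2
    = 2.30036 + 2.42736 + 21.91123 = 26.63895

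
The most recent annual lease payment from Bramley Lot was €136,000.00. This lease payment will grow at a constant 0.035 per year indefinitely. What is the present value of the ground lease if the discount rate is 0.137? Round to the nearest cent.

€1380000.00

D₁ = D₀ × (1 + g) = €136,000.00 × 1.035 = €140,760.0000
Growing perpetuity: P = D₁ / (r − g) = €140,760.0000 / (0.137 − 0.035) = €1,380,000.00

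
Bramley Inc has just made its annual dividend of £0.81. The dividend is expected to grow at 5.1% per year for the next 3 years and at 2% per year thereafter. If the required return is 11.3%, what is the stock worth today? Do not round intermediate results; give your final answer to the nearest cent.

D_1 = 0.85131
D_2 = 0.89473
D_3 = 0.94036
Terminal value at year 3: TV = D_3×(1+g_2)/(r−g_2) = 0.95917/0.093 = 10.31360
P_0 = D_1/(1+r)^1 + D_2/(1+r)^2 + D_3/(1+r)^3 + TV/(1+r)^3
    = 0.76488 + 0.72227 + 0.68204 + 7.48040 = 9.64959

£9.65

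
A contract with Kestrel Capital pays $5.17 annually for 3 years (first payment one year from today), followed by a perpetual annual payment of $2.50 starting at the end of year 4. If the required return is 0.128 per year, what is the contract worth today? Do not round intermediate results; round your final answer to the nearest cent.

$25.86

PV of 3-year annuity: $5.17 × [1 − (1+0.128)^−3] / 0.128 = 12.24873
Perpetuity value at year 3: $2.50 / 0.128 = 19.53125
PV of perpetuity: 19.53125 / (1+0.128)^3 = 13.60826
Total PV = 12.24873 + 13.60826 = 25.85700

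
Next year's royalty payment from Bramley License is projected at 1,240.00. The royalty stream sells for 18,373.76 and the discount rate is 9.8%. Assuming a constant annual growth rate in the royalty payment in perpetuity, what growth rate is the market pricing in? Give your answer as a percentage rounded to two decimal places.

P = D₁/(r−g) ⇒ g = r − D₁/P = 0.098 − 1,240.00/18,373.76 = 0.030512

3.05%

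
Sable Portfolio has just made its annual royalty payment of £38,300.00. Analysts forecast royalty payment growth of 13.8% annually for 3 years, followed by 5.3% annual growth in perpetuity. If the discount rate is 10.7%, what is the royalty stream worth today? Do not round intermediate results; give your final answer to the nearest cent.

£932823.15

D_1 = 43585.40000
D_2 = 49600.18520
D_3 = 56445.01076
Terminal value at year 3: TV = D_3×(1+g_2)/(r−g_2) = 59436.59633/0.054 = 1100677.70977
P_0 = D_1/(1+r)^1 + D_2/(1+r)^2 + D_3/(1+r)^3 + TV/(1+r)^3
    = 39372.53839 + 40475.11173 + 41608.56111 + 811366.94174 = 932823.15298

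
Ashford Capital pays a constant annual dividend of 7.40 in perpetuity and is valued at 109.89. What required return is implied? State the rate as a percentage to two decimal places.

P = C/r ⇒ r = C/P = 7.40/109.89 = 0.067340

6.73%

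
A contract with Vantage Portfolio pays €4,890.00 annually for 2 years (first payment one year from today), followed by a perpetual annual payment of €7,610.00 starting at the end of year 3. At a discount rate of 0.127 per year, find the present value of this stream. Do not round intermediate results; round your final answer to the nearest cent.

€55366.26

PV of 2-year annuity: €4,890.00 × [1 − (1+0.127)^−2] / 0.127 = 8188.95561
Perpetuity value at year 2: €7,610.00 / 0.127 = 59921.25984
PV of perpetuity: 59921.25984 / (1+0.127)^2 = 47177.30234
Total PV = 8188.95561 + 47177.30234 = 55366.25795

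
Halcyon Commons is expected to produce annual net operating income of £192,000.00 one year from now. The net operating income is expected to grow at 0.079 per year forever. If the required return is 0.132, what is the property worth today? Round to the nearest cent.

£3622641.51

Growing perpetuity: P = D₁ / (r − g) = £192,000.0000 / (0.132 − 0.079) = £3,622,641.51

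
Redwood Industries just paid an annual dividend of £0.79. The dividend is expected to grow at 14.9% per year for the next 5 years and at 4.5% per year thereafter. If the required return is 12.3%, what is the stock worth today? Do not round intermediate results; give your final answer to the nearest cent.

£16.10

D_1 = 0.90771
D_2 = 1.04296
D_3 = 1.19836
D_4 = 1.37692
D_5 = 1.58208
Terminal value at year 5: TV = D_5×(1+g_2)/(r−g_2) = 1.65327/0.078 = 21.19576
P_0 = D_1/(1+r)^1 + D_2/(1+r)^2 + D_3/(1+r)^3 + D_4/(1+r)^4 + D_5/(1+r)^5 + TV/(1+r)^5
    = 0.80829 + 0.82700 + 0.84615 + 0.86574 + 0.88579 + 11.86725 = 16.10022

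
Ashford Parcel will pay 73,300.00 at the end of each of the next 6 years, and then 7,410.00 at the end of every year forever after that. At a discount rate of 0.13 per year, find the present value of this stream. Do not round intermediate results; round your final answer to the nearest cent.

PV of 6-year annuity: 73,300.00 × [1 − (1+0.13)^−6] / 0.13 = 293020.39953
Perpetuity value at year 6: 7,410.00 / 0.13 = 57000.00000
PV of perpetuity: 57000.00000 / (1+0.13)^6 = 27378.15606
Total PV = 293020.39953 + 27378.15606 = 320398.55560

320398.56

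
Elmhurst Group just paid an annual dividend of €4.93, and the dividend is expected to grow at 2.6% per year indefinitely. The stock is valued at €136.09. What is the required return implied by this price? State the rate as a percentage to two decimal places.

D₁ = €4.93 × 1.026 = €5.0582
P = D₁/(r − g) ⇒ r = D₁/P + g = €5.0582/€136.09 + 0.026 = 0.037168 + 0.026 = 0.063168

6.32%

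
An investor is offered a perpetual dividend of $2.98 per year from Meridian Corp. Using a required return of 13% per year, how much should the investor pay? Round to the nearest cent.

$22.92

Level perpetuity: PV = C / r = $2.98 / 0.13 = $22.92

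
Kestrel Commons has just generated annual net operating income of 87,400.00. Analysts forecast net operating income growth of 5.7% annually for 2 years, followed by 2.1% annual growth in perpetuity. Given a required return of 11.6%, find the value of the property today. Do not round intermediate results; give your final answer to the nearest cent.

D_1 = 92381.80000
D_2 = 97647.56260
Terminal value at year 2: TV = D_2×(1+g_2)/(r−g_2) = 99698.16141/0.095 = 1049454.33068
P_0 = D_1/(1+r)^1 + D_2/(1+r)^2 + TV/(1+r)^2
    = 82779.39068 + 78403.06089 + 842626.58069 = 1003809.03226

1003809.03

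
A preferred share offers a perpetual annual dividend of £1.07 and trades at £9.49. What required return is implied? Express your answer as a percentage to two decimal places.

P = C/r ⇒ r = C/P = £1.07/£9.49 = 0.112750

11.28%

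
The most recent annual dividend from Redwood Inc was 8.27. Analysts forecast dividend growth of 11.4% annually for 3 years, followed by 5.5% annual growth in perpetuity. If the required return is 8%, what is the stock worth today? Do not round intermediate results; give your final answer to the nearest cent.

D_1 = 9.21278
D_2 = 10.26304
D_3 = 11.43302
Terminal value at year 3: TV = D_3×(1+g_2)/(r−g_2) = 12.06184/0.025 = 482.47358
P_0 = D_1/(1+r)^1 + D_2/(1+r)^2 + D_3/(1+r)^3 + TV/(1+r)^3
    = 8.53035 + 8.79890 + 9.07590 + 383.00308 = 409.40823

409.41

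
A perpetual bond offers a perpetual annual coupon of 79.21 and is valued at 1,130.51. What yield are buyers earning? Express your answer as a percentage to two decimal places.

P = C/r ⇒ r = C/P = 79.21/1,130.51 = 0.070066

7.01%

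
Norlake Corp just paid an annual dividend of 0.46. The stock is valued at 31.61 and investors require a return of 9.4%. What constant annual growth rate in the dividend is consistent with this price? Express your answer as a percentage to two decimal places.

7.83%

P = D₀(1+g)/(r−g) ⇒ P(r−g) = D₀(1+g) ⇒ g(P+D₀) = P·r − D₀
g = (P·r − D₀)/(P + D₀) = (31.61×0.094 − 0.46) / (31.61 + 0.46) = 0.078308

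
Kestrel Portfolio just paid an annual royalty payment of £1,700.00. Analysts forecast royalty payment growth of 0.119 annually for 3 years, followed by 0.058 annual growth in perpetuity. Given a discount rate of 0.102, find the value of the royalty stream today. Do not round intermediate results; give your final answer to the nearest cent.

£48057.36

D_1 = 1902.30000
D_2 = 2128.67370
D_3 = 2381.98587
Terminal value at year 3: TV = D_3×(1+g_2)/(r−g_2) = 2520.14105/0.044 = 57275.93297
P_0 = D_1/(1+r)^1 + D_2/(1+r)^2 + D_3/(1+r)^3 + TV/(1+r)^3
    = 1726.22505 + 1752.85465 + 1779.89506 + 42798.38573 = 48057.36049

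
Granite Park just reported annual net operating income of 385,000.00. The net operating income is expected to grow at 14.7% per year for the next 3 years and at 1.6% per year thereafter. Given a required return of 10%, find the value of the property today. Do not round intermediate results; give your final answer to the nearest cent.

6535975.30

D_1 = 441595.00000
D_2 = 506509.46500
D_3 = 580966.35636
Terminal value at year 3: TV = D_3×(1+g_2)/(r−g_2) = 590261.81806/0.084 = 7026926.40544
P_0 = D_1/(1+r)^1 + D_2/(1+r)^2 + D_3/(1+r)^3 + TV/(1+r)^3
    = 401450.00000 + 418602.86364 + 436488.62236 + 5279433.81325 = 6535975.29924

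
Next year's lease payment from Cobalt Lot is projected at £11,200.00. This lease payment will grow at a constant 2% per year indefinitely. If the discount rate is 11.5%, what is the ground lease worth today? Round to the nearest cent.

Growing perpetuity: P = D₁ / (r − g) = £11,200.0000 / (0.115 − 0.02) = £117,894.74

£117894.74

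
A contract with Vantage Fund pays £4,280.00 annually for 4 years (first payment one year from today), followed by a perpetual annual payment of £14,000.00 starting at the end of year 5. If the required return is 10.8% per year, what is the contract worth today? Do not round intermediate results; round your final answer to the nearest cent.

£99344.63

PV of 4-year annuity: £4,280.00 × [1 − (1+0.108)^−4] / 0.108 = 13335.36848
Perpetuity value at year 4: £14,000.00 / 0.108 = 129629.62963
PV of perpetuity: 129629.62963 / (1+0.108)^4 = 86009.26544
Total PV = 13335.36848 + 86009.26544 = 99344.63392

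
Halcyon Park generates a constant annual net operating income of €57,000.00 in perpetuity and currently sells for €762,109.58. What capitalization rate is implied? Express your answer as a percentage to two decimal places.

P = C/r ⇒ r = C/P = €57,000.00/€762,109.58 = 0.074792

7.48%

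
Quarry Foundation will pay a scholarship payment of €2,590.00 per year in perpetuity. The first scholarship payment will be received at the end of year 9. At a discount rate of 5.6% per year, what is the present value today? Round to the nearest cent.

Value at end of year 8: C / r = €2,590.00 / 0.056 = €46,250.0000
Discount to today: PV = €46,250.0000 / (1 + 0.056)^8 = €46,250.0000 / 1.546363 = €29,908.90

€29908.90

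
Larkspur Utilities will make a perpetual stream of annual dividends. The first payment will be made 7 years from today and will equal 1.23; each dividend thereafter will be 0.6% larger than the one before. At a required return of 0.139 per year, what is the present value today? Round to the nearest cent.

Value at end of year 6: C₁ / (r − g) = 1.23 / (0.139 − 0.006) = 9.2481
Discount to today: PV = 9.2481 / (1 + 0.139)^6 = 9.2481 / 2.183445 = 4.24

4.24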